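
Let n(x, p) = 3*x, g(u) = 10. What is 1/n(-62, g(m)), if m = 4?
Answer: -1/186 ≈ -0.0053763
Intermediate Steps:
1/n(-62, g(m)) = 1/(3*(-62)) = 1/(-186) = -1/186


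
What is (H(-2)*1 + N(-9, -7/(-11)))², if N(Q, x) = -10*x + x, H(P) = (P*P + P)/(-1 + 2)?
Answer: 1681/121 ≈ 13.893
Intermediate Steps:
H(P) = P + P² (H(P) = (P² + P)/1 = (P + P²)*1 = P + P²)
N(Q, x) = -9*x
(H(-2)*1 + N(-9, -7/(-11)))² = (-2*(1 - 2)*1 - (-63)/(-11))² = (-2*(-1)*1 - (-63)*(-1)/11)² = (2*1 - 9*7/11)² = (2 - 63/11)² = (-41/11)² = 1681/121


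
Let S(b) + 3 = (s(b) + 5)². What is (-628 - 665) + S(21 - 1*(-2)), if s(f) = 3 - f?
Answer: -1071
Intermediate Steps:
S(b) = -3 + (8 - b)² (S(b) = -3 + ((3 - b) + 5)² = -3 + (8 - b)²)
(-628 - 665) + S(21 - 1*(-2)) = (-628 - 665) + (-3 + (-8 + (21 - 1*(-2)))²) = -1293 + (-3 + (-8 + (21 + 2))²) = -1293 + (-3 + (-8 + 23)²) = -1293 + (-3 + 15²) = -1293 + (-3 + 225) = -1293 + 222 = -1071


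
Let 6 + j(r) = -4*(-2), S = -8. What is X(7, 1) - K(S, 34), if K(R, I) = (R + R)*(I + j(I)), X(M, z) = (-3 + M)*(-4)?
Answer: 560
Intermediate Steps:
j(r) = 2 (j(r) = -6 - 4*(-2) = -6 + 8 = 2)
X(M, z) = 12 - 4*M
K(R, I) = 2*R*(2 + I) (K(R, I) = (R + R)*(I + 2) = (2*R)*(2 + I) = 2*R*(2 + I))
X(7, 1) - K(S, 34) = (12 - 4*7) - 2*(-8)*(2 + 34) = (12 - 28) - 2*(-8)*36 = -16 - 1*(-576) = -16 + 576 = 560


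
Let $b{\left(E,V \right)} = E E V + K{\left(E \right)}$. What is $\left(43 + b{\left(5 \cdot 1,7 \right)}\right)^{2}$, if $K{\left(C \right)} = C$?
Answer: $49729$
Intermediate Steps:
$b{\left(E,V \right)} = E + V E^{2}$ ($b{\left(E,V \right)} = E E V + E = E^{2} V + E = V E^{2} + E = E + V E^{2}$)
$\left(43 + b{\left(5 \cdot 1,7 \right)}\right)^{2} = \left(43 + 5 \cdot 1 \left(1 + 5 \cdot 1 \cdot 7\right)\right)^{2} = \left(43 + 5 \left(1 + 5 \cdot 7\right)\right)^{2} = \left(43 + 5 \left(1 + 35\right)\right)^{2} = \left(43 + 5 \cdot 36\right)^{2} = \left(43 + 180\right)^{2} = 223^{2} = 49729$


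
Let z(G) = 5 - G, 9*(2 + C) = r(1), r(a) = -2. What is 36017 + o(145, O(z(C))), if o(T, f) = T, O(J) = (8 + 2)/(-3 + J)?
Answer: 36162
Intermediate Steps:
C = -20/9 (C = -2 + (1/9)*(-2) = -2 - 2/9 = -20/9 ≈ -2.2222)
O(J) = 10/(-3 + J)
36017 + o(145, O(z(C))) = 36017 + 145 = 36162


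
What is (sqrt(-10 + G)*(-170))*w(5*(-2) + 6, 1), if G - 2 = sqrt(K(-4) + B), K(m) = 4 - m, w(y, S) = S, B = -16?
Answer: -170*sqrt(-8 + 2*I*sqrt(2)) ≈ -83.74 - 488.07*I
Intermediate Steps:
G = 2 + 2*I*sqrt(2) (G = 2 + sqrt((4 - 1*(-4)) - 16) = 2 + sqrt((4 + 4) - 16) = 2 + sqrt(8 - 16) = 2 + sqrt(-8) = 2 + 2*I*sqrt(2) ≈ 2.0 + 2.8284*I)
(sqrt(-10 + G)*(-170))*w(5*(-2) + 6, 1) = (sqrt(-10 + (2 + 2*I*sqrt(2)))*(-170))*1 = (sqrt(-8 + 2*I*sqrt(2))*(-170))*1 = -170*sqrt(-8 + 2*I*sqrt(2))*1 = -170*sqrt(-8 + 2*I*sqrt(2))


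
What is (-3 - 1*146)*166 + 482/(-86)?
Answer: -1063803/43 ≈ -24740.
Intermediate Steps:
(-3 - 1*146)*166 + 482/(-86) = (-3 - 146)*166 + 482*(-1/86) = -149*166 - 241/43 = -24734 - 241/43 = -1063803/43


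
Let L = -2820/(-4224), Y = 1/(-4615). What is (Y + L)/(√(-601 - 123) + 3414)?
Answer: 1850683311/9467566908800 - 1084173*I*√181/9467566908800 ≈ 0.00019548 - 1.5406e-6*I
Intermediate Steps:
Y = -1/4615 ≈ -0.00021668
L = 235/352 (L = -2820*(-1/4224) = 235/352 ≈ 0.66761)
(Y + L)/(√(-601 - 123) + 3414) = (-1/4615 + 235/352)/(√(-601 - 123) + 3414) = 1084173/(1624480*(√(-724) + 3414)) = 1084173/(1624480*(2*I*√181 + 3414)) = 1084173/(1624480*(3414 + 2*I*√181))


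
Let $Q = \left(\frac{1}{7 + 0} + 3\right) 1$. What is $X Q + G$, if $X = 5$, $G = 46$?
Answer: $\frac{432}{7} \approx 61.714$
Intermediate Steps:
$Q = \frac{22}{7}$ ($Q = \left(\frac{1}{7} + 3\right) 1 = \frac{22}{7} \cdot 1 = \frac{22}{7} \approx 3.1429$)
$X Q + G = 5 \cdot \frac{22}{7} + 46 = \frac{110}{7} + 46 = \frac{432}{7}$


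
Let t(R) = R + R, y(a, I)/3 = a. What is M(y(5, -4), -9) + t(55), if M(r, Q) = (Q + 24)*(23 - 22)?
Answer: 125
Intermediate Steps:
y(a, I) = 3*a
M(r, Q) = 24 + Q (M(r, Q) = (24 + Q)*1 = 24 + Q)
t(R) = 2*R
M(y(5, -4), -9) + t(55) = (24 - 9) + 2*55 = 15 + 110 = 125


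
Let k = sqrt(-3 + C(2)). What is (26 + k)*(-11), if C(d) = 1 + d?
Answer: -286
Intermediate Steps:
k = 0 (k = sqrt(-3 + (1 + 2)) = sqrt(-3 + 3) = sqrt(0) = 0)
(26 + k)*(-11) = (26 + 0)*(-11) = 26*(-11) = -286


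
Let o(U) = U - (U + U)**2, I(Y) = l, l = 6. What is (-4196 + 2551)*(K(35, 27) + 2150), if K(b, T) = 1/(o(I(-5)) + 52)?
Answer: -304158855/86 ≈ -3.5367e+6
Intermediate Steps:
I(Y) = 6
o(U) = U - 4*U**2 (o(U) = U - (2*U)**2 = U - 4*U**2)
K(b, T) = -1/86 (K(b, T) = 1/(6*(1 - 4*6) + 52) = 1/(6*(1 - 24) + 52) = 1/(6*(-23) + 52) = 1/(-138 + 52) = 1/(-86) = -1/86)
(-4196 + 2551)*(K(35, 27) + 2150) = (-4196 + 2551)*(-1/86 + 2150) = -1645*184899/86 = -304158855/86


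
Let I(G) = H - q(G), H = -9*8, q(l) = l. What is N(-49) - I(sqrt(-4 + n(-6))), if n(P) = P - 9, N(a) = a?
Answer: 23 + I*sqrt(19) ≈ 23.0 + 4.3589*I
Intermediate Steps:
H = -72
n(P) = -9 + P
I(G) = -72 - G
N(-49) - I(sqrt(-4 + n(-6))) = -49 - (-72 - sqrt(-4 + (-9 - 6))) = -49 - (-72 - sqrt(-4 - 15)) = -49 - (-72 - sqrt(-19)) = -49 - (-72 - I*sqrt(19)) = -49 + (72 + I*sqrt(19)) = 23 + I*sqrt(19)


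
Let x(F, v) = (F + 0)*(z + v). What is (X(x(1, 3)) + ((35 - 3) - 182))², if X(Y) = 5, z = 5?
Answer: 21025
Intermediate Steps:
x(F, v) = F*(5 + v) (x(F, v) = (F + 0)*(5 + v) = F*(5 + v))
(X(x(1, 3)) + ((35 - 3) - 182))² = (5 + ((35 - 3) - 182))² = (5 + (32 - 182))² = (5 - 150)² = (-145)² = 21025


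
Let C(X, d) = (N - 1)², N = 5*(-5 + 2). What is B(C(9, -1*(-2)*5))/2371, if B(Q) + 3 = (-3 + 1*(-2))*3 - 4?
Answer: -22/2371 ≈ -0.0092788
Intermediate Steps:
N = -15 (N = 5*(-3) = -15)
C(X, d) = 256 (C(X, d) = (-15 - 1)² = (-16)² = 256)
B(Q) = -22 (B(Q) = -3 + ((-3 + 1*(-2))*3 - 4) = -3 + ((-3 - 2)*3 - 4) = -3 + (-5*3 - 4) = -3 + (-15 - 4) = -3 - 19 = -22)
B(C(9, -1*(-2)*5))/2371 = -22/2371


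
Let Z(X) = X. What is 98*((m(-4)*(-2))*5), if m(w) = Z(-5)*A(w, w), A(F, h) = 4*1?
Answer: 19600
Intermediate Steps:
A(F, h) = 4
m(w) = -20 (m(w) = -5*4 = -20)
98*((m(-4)*(-2))*5) = 98*(-20*(-2)*5) = 98*(40*5) = 98*200 = 19600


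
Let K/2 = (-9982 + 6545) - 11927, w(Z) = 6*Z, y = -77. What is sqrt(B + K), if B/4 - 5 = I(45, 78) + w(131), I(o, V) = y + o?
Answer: 2*I*sqrt(6923) ≈ 166.41*I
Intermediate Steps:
I(o, V) = -77 + o
B = 3036 (B = 20 + 4*((-77 + 45) + 6*131) = 20 + 4*(-32 + 786) = 20 + 4*754 = 20 + 3016 = 3036)
K = -30728 (K = 2*((-9982 + 6545) - 11927) = 2*(-3437 - 11927) = 2*(-15364) = -30728)
sqrt(B + K) = sqrt(3036 - 30728) = sqrt(-27692) = 2*I*sqrt(6923)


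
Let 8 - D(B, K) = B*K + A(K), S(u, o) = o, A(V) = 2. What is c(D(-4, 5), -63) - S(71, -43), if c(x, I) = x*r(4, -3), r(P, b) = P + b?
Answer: 69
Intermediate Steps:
D(B, K) = 6 - B*K (D(B, K) = 8 - (B*K + 2) = 8 - (2 + B*K) = 8 + (-2 - B*K) = 6 - B*K)
c(x, I) = x (c(x, I) = x*(4 - 3) = x*1 = x)
c(D(-4, 5), -63) - S(71, -43) = (6 - 1*(-4)*5) - 1*(-43) = (6 + 20) + 43 = 26 + 43 = 69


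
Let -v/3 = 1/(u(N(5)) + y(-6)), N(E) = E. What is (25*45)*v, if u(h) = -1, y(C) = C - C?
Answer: 3375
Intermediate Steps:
y(C) = 0
v = 3 (v = -3/(-1 + 0) = -3/(-1) = -3*(-1) = 3)
(25*45)*v = (25*45)*3 = 1125*3 = 3375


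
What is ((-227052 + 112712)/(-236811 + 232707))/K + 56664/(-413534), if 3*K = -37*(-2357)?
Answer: -839105008001/6166924609626 ≈ -0.13607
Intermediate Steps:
K = 87209/3 (K = (-37*(-2357))/3 = (⅓)*87209 = 87209/3 ≈ 29070.)
((-227052 + 112712)/(-236811 + 232707))/K + 56664/(-413534) = ((-227052 + 112712)/(-236811 + 232707))/(87209/3) + 56664/(-413534) = -114340/(-4104)*(3/87209) + 56664*(-1/413534) = -114340*(-1/4104)*(3/87209) - 28332/206767 = (28585/1026)*(3/87209) - 28332/206767 = 28585/29825478 - 28332/206767 = -839105008001/6166924609626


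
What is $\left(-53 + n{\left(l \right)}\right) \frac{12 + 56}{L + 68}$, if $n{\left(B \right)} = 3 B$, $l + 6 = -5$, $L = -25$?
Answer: $-136$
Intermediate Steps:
$l = -11$ ($l = -6 - 5 = -11$)
$\left(-53 + n{\left(l \right)}\right) \frac{12 + 56}{L + 68} = \left(-53 + 3 \left(-11\right)\right) \frac{12 + 56}{-25 + 68} = \left(-53 - 33\right) \frac{68}{43} = - 86 \cdot 68 \cdot \frac{1}{43} = \left(-86\right) \frac{68}{43} = -136$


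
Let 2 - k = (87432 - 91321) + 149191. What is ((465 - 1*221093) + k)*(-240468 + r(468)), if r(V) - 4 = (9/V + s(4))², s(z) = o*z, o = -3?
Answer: 29723715171507/338 ≈ 8.7940e+10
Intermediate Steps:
s(z) = -3*z
k = -145300 (k = 2 - ((87432 - 91321) + 149191) = 2 - (-3889 + 149191) = 2 - 1*145302 = 2 - 145302 = -145300)
r(V) = 4 + (-12 + 9/V)² (r(V) = 4 + (9/V - 3*4)² = 4 + (9/V - 12)² = 4 + (-12 + 9/V)²)
((465 - 1*221093) + k)*(-240468 + r(468)) = ((465 - 1*221093) - 145300)*(-240468 + (148 - 216/468 + 81/468²)) = ((465 - 221093) - 145300)*(-240468 + (148 - 216*1/468 + 81*(1/219024))) = (-220628 - 145300)*(-240468 + (148 - 6/13 + 1/2704)) = -365928*(-240468 + 398945/2704) = -365928*(-649826527/2704) = 29723715171507/338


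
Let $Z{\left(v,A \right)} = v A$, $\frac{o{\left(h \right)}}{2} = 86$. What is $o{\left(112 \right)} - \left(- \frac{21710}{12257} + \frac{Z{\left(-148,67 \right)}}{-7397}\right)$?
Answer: $\frac{15633433446}{90665029} \approx 172.43$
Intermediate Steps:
$o{\left(h \right)} = 172$ ($o{\left(h \right)} = 2 \cdot 86 = 172$)
$Z{\left(v,A \right)} = A v$
$o{\left(112 \right)} - \left(- \frac{21710}{12257} + \frac{Z{\left(-148,67 \right)}}{-7397}\right) = 172 - \left(- \frac{21710}{12257} + \frac{67 \left(-148\right)}{-7397}\right) = 172 - \left(\left(-21710\right) \frac{1}{12257} - - \frac{9916}{7397}\right) = 172 - \left(- \frac{21710}{12257} + \frac{9916}{7397}\right) = 172 - - \frac{39048458}{90665029} = 172 + \frac{39048458}{90665029} = \frac{15633433446}{90665029}$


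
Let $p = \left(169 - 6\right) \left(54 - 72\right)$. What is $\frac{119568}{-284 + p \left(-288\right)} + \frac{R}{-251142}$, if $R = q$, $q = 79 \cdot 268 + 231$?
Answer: $\frac{2987315333}{53035414134} \approx 0.056327$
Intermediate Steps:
$p = -2934$ ($p = 163 \left(-18\right) = -2934$)
$q = 21403$ ($q = 21172 + 231 = 21403$)
$R = 21403$
$\frac{119568}{-284 + p \left(-288\right)} + \frac{R}{-251142} = \frac{119568}{-284 - -844992} + \frac{21403}{-251142} = \frac{119568}{-284 + 844992} + 21403 \left(- \frac{1}{251142}\right) = \frac{119568}{844708} - \frac{21403}{251142} = 119568 \cdot \frac{1}{844708} - \frac{21403}{251142} = \frac{29892}{211177} - \frac{21403}{251142} = \frac{2987315333}{53035414134}$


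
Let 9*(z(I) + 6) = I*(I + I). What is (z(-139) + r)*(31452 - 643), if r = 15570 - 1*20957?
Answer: -304855055/9 ≈ -3.3873e+7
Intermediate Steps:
r = -5387 (r = 15570 - 20957 = -5387)
z(I) = -6 + 2*I²/9 (z(I) = -6 + (I*(I + I))/9 = -6 + (I*(2*I))/9 = -6 + (2*I²)/9 = -6 + 2*I²/9)
(z(-139) + r)*(31452 - 643) = ((-6 + (2/9)*(-139)²) - 5387)*(31452 - 643) = ((-6 + (2/9)*19321) - 5387)*30809 = ((-6 + 38642/9) - 5387)*30809 = (38588/9 - 5387)*30809 = -9895/9*30809 = -304855055/9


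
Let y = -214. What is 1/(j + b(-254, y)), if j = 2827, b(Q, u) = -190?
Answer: 1/2637 ≈ 0.00037922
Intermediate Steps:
1/(j + b(-254, y)) = 1/(2827 - 190) = 1/2637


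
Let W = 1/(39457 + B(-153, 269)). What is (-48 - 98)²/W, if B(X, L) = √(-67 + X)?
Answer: 841065412 + 42632*I*√55 ≈ 8.4107e+8 + 3.1617e+5*I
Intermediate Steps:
W = 1/(39457 + 2*I*√55) (W = 1/(39457 + √(-67 - 153)) = 1/(39457 + √(-220)) = 1/(39457 + 2*I*√55) ≈ 2.5344e-5 - 9.53e-9*I)
(-48 - 98)²/W = (-48 - 98)²/(3587/141532279 - 2*I*√55/1556855069) = (-146)²/(3587/141532279 - 2*I*√55/1556855069) = 21316/(3587/141532279 - 2*I*√55/1556855069)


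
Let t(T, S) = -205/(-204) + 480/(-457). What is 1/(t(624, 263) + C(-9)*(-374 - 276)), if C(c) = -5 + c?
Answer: 93228/848370565 ≈ 0.00010989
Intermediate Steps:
t(T, S) = -4235/93228 (t(T, S) = -205*(-1/204) + 480*(-1/457) = 205/204 - 480/457 = -4235/93228)
1/(t(624, 263) + C(-9)*(-374 - 276)) = 1/(-4235/93228 + (-5 - 9)*(-374 - 276)) = 1/(-4235/93228 - 14*(-650)) = 1/(-4235/93228 + 9100) = 1/(848370565/93228) = 93228/848370565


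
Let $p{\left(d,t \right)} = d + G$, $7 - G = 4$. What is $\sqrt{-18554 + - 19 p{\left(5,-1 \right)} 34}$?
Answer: $i \sqrt{23722} \approx 154.02 i$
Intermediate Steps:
$G = 3$ ($G = 7 - 4 = 3$)
$p{\left(d,t \right)} = 3 + d$ ($p{\left(d,t \right)} = d + 3 = 3 + d$)
$\sqrt{-18554 + - 19 p{\left(5,-1 \right)} 34} = \sqrt{-18554 + - 19 \left(3 + 5\right) 34} = \sqrt{-18554 + \left(-19\right) 8 \cdot 34} = \sqrt{-18554 - 5168} = \sqrt{-23722} = i \sqrt{23722}$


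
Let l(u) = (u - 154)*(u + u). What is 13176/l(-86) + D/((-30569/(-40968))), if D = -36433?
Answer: -2567233105299/52578680 ≈ -48827.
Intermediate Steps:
l(u) = 2*u*(-154 + u) (l(u) = (-154 + u)*(2*u) = 2*u*(-154 + u))
13176/l(-86) + D/((-30569/(-40968))) = 13176/((2*(-86)*(-154 - 86))) - 36433/((-30569/(-40968))) = 13176/((2*(-86)*(-240))) - 36433/((-30569*(-1/40968))) = 13176/41280 - 36433/30569/40968 = 13176*(1/41280) - 36433*40968/30569 = 549/1720 - 1492587144/30569 = -2567233105299/52578680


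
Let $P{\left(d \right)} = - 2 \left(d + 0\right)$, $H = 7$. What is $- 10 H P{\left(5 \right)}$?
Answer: $700$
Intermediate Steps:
$P{\left(d \right)} = - 2 d$
$- 10 H P{\left(5 \right)} = \left(-10\right) 7 \left(\left(-2\right) 5\right) = \left(-70\right) \left(-10\right) = 700$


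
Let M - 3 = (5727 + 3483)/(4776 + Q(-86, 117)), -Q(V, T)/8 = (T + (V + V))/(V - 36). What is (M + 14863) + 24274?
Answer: 5697421025/145558 ≈ 39142.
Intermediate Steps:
Q(V, T) = -8*(T + 2*V)/(-36 + V) (Q(V, T) = -8*(T + (V + V))/(V - 36) = -8*(T + 2*V)/(-36 + V))
M = 717579/145558 (M = 3 + (5727 + 3483)/(4776 + 8*(-1*117 - 2*(-86))/(-36 - 86)) = 3 + 9210/(4776 + 8*(-117 + 172)/(-122)) = 3 + 9210/(4776 + 8*(-1/122)*55) = 3 + 9210/(4776 - 220/61) = 3 + 9210/(291116/61) = 3 + 9210*(61/291116) = 3 + 280905/145558 = 717579/145558 ≈ 4.9298)
(M + 14863) + 24274 = (717579/145558 + 14863) + 24274 = 2164146133/145558 + 24274 = 5697421025/145558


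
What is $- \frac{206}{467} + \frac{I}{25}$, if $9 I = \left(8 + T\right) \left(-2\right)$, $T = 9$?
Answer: $- \frac{62228}{105075} \approx -0.59222$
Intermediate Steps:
$I = - \frac{34}{9}$ ($I = \frac{\left(8 + 9\right) \left(-2\right)}{9} = \frac{17 \left(-2\right)}{9} = \frac{1}{9} \left(-34\right) = - \frac{34}{9} \approx -3.7778$)
$- \frac{206}{467} + \frac{I}{25} = - \frac{206}{467} - \frac{34}{9 \cdot 25} = \left(-206\right) \frac{1}{467} - \frac{34}{225} = - \frac{206}{467} - \frac{34}{225} = - \frac{62228}{105075}$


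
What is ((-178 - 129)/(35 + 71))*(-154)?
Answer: 23639/53 ≈ 446.02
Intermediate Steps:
((-178 - 129)/(35 + 71))*(-154) = -307/106*(-154) = 23639/53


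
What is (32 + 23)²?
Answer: 3025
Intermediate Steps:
(32 + 23)² = 55² = 3025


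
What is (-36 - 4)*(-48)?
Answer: 1920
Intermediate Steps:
(-36 - 4)*(-48) = -40*(-48) = 1920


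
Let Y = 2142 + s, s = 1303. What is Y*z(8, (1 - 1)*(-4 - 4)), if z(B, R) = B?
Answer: 27560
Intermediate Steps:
Y = 3445 (Y = 2142 + 1303 = 3445)
Y*z(8, (1 - 1)*(-4 - 4)) = 3445*8 = 27560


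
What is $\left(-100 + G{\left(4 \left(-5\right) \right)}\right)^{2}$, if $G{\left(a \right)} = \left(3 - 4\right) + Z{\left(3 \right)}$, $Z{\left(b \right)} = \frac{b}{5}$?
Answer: $\frac{252004}{25} \approx 10080.0$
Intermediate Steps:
$Z{\left(b \right)} = \frac{b}{5}$ ($Z{\left(b \right)} = b \frac{1}{5} = \frac{b}{5}$)
$G{\left(a \right)} = - \frac{2}{5}$ ($G{\left(a \right)} = \left(3 - 4\right) + \frac{1}{5} \cdot 3 = -1 + \frac{3}{5} = - \frac{2}{5}$)
$\left(-100 + G{\left(4 \left(-5\right) \right)}\right)^{2} = \left(-100 - \frac{2}{5}\right)^{2} = \left(- \frac{502}{5}\right)^{2} = \frac{252004}{25}$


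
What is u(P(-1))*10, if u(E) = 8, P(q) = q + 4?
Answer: 80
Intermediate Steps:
P(q) = 4 + q
u(P(-1))*10 = 8*10 = 80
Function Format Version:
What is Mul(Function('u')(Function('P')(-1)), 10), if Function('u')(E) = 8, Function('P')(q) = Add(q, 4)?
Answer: 80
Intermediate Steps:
Function('P')(q) = Add(4, q)
Mul(Function('u')(Function('P')(-1)), 10) = Mul(8, 10) = 80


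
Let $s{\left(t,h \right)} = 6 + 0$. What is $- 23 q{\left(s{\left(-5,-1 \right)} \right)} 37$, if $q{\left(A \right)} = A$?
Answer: $-5106$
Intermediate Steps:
$s{\left(t,h \right)} = 6$
$- 23 q{\left(s{\left(-5,-1 \right)} \right)} 37 = \left(-23\right) 6 \cdot 37 = \left(-138\right) 37 = -5106$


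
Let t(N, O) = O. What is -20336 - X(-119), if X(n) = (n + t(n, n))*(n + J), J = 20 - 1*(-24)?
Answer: -38186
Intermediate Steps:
J = 44 (J = 20 + 24 = 44)
X(n) = 2*n*(44 + n) (X(n) = (n + n)*(n + 44) = (2*n)*(44 + n) = 2*n*(44 + n))
-20336 - X(-119) = -20336 - 2*(-119)*(44 - 119) = -20336 - 2*(-119)*(-75) = -20336 - 1*17850 = -20336 - 17850 = -38186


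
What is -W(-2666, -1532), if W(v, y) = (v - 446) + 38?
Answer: 3074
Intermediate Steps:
W(v, y) = -408 + v (W(v, y) = (-446 + v) + 38 = -408 + v)
-W(-2666, -1532) = -(-408 - 2666) = -1*(-3074) = 3074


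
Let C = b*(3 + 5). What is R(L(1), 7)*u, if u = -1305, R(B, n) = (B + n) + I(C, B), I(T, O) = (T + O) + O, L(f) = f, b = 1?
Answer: -23490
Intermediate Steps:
C = 8 (C = 1*(3 + 5) = 1*8 = 8)
I(T, O) = T + 2*O (I(T, O) = (O + T) + O = T + 2*O)
R(B, n) = 8 + n + 3*B (R(B, n) = (B + n) + (8 + 2*B) = 8 + n + 3*B)
R(L(1), 7)*u = (8 + 7 + 3*1)*(-1305) = (8 + 7 + 3)*(-1305) = 18*(-1305) = -23490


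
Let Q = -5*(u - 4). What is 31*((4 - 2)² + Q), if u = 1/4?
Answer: 2821/4 ≈ 705.25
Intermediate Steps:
u = ¼ ≈ 0.25000
Q = 75/4 (Q = -5*(¼ - 4) = -5*(-15/4) = 75/4 ≈ 18.750)
31*((4 - 2)² + Q) = 31*((4 - 2)² + 75/4) = 31*(2² + 75/4) = 31*(4 + 75/4) = 31*(91/4) = 2821/4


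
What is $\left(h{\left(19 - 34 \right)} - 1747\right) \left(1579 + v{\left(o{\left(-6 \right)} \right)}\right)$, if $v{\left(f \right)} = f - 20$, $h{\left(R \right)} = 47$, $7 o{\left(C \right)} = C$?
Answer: $- \frac{18541900}{7} \approx -2.6488 \cdot 10^{6}$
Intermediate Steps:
$o{\left(C \right)} = \frac{C}{7}$
$v{\left(f \right)} = -20 + f$
$\left(h{\left(19 - 34 \right)} - 1747\right) \left(1579 + v{\left(o{\left(-6 \right)} \right)}\right) = \left(47 - 1747\right) \left(1579 + \left(-20 + \frac{1}{7} \left(-6\right)\right)\right) = - 1700 \left(1579 - \frac{146}{7}\right) = \left(-1700\right) \frac{10907}{7} = - \frac{18541900}{7}$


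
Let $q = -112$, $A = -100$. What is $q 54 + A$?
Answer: $-6148$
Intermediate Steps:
$q 54 + A = \left(-112\right) 54 - 100 = -6048 - 100 = -6148$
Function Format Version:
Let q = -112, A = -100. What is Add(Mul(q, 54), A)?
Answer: -6148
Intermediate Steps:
Add(Mul(q, 54), A) = Add(Mul(-112, 54), -100) = Add(-6048, -100) = -6148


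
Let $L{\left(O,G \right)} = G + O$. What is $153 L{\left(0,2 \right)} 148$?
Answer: $45288$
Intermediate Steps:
$153 L{\left(0,2 \right)} 148 = 153 \left(2 + 0\right) 148 = 153 \cdot 2 \cdot 148 = 306 \cdot 148 = 45288$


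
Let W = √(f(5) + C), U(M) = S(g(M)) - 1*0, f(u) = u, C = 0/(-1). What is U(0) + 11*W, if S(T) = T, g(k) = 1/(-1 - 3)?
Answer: -¼ + 11*√5 ≈ 24.347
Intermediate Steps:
C = 0 (C = 0*(-1) = 0)
g(k) = -¼ (g(k) = 1/(-4) = -¼)
U(M) = -¼ (U(M) = -¼ - 1*0 = -¼ + 0 = -¼)
W = √5 (W = √(5 + 0) = √5 ≈ 2.2361)
U(0) + 11*W = -¼ + 11*√5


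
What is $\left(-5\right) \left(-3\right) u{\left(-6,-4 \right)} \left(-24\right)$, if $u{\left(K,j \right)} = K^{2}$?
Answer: $-12960$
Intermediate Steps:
$\left(-5\right) \left(-3\right) u{\left(-6,-4 \right)} \left(-24\right) = \left(-5\right) \left(-3\right) \left(-6\right)^{2} \left(-24\right) = 15 \cdot 36 \left(-24\right) = 540 \left(-24\right) = -12960$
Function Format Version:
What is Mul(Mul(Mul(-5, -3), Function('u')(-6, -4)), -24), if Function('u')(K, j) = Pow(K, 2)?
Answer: -12960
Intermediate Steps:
Mul(Mul(Mul(-5, -3), Function('u')(-6, -4)), -24) = Mul(Mul(Mul(-5, -3), Pow(-6, 2)), -24) = Mul(Mul(15, 36), -24) = Mul(540, -24) = -12960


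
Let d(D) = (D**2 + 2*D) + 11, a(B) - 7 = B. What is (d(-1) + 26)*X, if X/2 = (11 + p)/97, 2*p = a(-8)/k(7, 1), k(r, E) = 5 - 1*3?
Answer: 774/97 ≈ 7.9794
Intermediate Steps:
k(r, E) = 2 (k(r, E) = 5 - 3 = 2)
a(B) = 7 + B
d(D) = 11 + D**2 + 2*D
p = -1/4 (p = ((7 - 8)/2)/2 = (-1*1/2)/2 = (1/2)*(-1/2) = -1/4 ≈ -0.25000)
X = 43/194 (X = 2*((11 - 1/4)/97) = 2*((43/4)*(1/97)) = 2*(43/388) = 43/194 ≈ 0.22165)
(d(-1) + 26)*X = ((11 + (-1)**2 + 2*(-1)) + 26)*(43/194) = ((11 + 1 - 2) + 26)*(43/194) = (10 + 26)*(43/194) = 36*(43/194) = 774/97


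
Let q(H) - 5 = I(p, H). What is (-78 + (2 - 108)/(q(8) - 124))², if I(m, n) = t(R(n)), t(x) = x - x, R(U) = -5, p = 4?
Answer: 84198976/14161 ≈ 5945.8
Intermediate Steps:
t(x) = 0
I(m, n) = 0
q(H) = 5 (q(H) = 5 + 0 = 5)
(-78 + (2 - 108)/(q(8) - 124))² = (-78 + (2 - 108)/(5 - 124))² = (-78 - 106/(-119))² = (-78 - 106*(-1/119))² = (-78 + 106/119)² = (-9176/119)² = 84198976/14161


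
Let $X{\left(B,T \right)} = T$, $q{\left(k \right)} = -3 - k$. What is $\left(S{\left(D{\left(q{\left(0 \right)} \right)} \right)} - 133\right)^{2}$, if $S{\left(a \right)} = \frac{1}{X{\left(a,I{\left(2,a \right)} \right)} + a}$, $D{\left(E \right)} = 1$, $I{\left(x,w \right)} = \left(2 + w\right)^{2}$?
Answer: $\frac{1766241}{100} \approx 17662.0$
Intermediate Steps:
$S{\left(a \right)} = \frac{1}{a + \left(2 + a\right)^{2}}$ ($S{\left(a \right)} = \frac{1}{\left(2 + a\right)^{2} + a} = \frac{1}{a + \left(2 + a\right)^{2}}$)
$\left(S{\left(D{\left(q{\left(0 \right)} \right)} \right)} - 133\right)^{2} = \left(\frac{1}{1 + \left(2 + 1\right)^{2}} - 133\right)^{2} = \left(\frac{1}{1 + 3^{2}} - 133\right)^{2} = \left(\frac{1}{1 + 9} - 133\right)^{2} = \left(\frac{1}{10} - 133\right)^{2} = \left(- \frac{1329}{10}\right)^{2} = \frac{1766241}{100}$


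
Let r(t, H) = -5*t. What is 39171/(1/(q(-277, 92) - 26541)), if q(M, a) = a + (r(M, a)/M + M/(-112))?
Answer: -116046868641/112 ≈ -1.0361e+9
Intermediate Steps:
q(M, a) = -5 + a - M/112 (q(M, a) = a + ((-5*M)/M + M/(-112)) = a + (-5 + M*(-1/112)) = a + (-5 - M/112) = -5 + a - M/112)
39171/(1/(q(-277, 92) - 26541)) = 39171/(1/((-5 + 92 - 1/112*(-277)) - 26541)) = 39171/(1/((-5 + 92 + 277/112) - 26541)) = 39171/(1/(10021/112 - 26541)) = 39171/(1/(-2962571/112)) = 39171/(-112/2962571) = 39171*(-2962571/112) = -116046868641/112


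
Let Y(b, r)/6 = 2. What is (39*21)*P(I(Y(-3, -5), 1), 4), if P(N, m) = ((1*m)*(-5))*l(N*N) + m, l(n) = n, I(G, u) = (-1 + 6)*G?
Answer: -58964724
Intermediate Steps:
Y(b, r) = 12 (Y(b, r) = 6*2 = 12)
I(G, u) = 5*G
P(N, m) = m - 5*m*N² (P(N, m) = ((1*m)*(-5))*(N*N) + m = (m*(-5))*N² + m = (-5*m)*N² + m = -5*m*N² + m = m - 5*m*N²)
(39*21)*P(I(Y(-3, -5), 1), 4) = (39*21)*(4*(1 - 5*(5*12)²)) = 819*(4*(1 - 5*60²)) = 819*(4*(1 - 5*3600)) = 819*(4*(1 - 18000)) = 819*(4*(-17999)) = 819*(-71996) = -58964724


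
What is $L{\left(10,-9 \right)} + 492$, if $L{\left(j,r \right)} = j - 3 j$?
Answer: $472$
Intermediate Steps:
$L{\left(j,r \right)} = - 2 j$
$L{\left(10,-9 \right)} + 492 = \left(-2\right) 10 + 492 = -20 + 492 = 472$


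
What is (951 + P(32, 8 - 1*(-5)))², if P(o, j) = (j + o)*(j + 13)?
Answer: 4498641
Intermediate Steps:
P(o, j) = (13 + j)*(j + o) (P(o, j) = (j + o)*(13 + j) = (13 + j)*(j + o))
(951 + P(32, 8 - 1*(-5)))² = (951 + ((8 - 1*(-5))² + 13*(8 - 1*(-5)) + 13*32 + (8 - 1*(-5))*32))² = (951 + ((8 + 5)² + 13*(8 + 5) + 416 + (8 + 5)*32))² = (951 + (13² + 13*13 + 416 + 13*32))² = (951 + (169 + 169 + 416 + 416))² = (951 + 1170)² = 2121² = 4498641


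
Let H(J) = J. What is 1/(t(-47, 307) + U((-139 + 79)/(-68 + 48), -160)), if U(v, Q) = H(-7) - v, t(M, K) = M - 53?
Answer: -1/110 ≈ -0.0090909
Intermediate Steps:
t(M, K) = -53 + M
U(v, Q) = -7 - v
1/(t(-47, 307) + U((-139 + 79)/(-68 + 48), -160)) = 1/((-53 - 47) + (-7 - (-139 + 79)/(-68 + 48))) = 1/(-100 + (-7 - (-60)/(-20))) = 1/(-100 + (-7 - (-60)*(-1)/20)) = 1/(-100 + (-7 - 1*3)) = 1/(-100 + (-7 - 3)) = 1/(-100 - 10) = 1/(-110) = -1/110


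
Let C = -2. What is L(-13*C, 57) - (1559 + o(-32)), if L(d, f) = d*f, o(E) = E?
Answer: -45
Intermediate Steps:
L(-13*C, 57) - (1559 + o(-32)) = -13*(-2)*57 - (1559 - 32) = 26*57 - 1*1527 = 1482 - 1527 = -45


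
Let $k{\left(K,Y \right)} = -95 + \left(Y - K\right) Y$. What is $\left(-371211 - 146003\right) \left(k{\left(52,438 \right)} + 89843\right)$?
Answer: $-133863258624$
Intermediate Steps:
$k{\left(K,Y \right)} = -95 + Y \left(Y - K\right)$
$\left(-371211 - 146003\right) \left(k{\left(52,438 \right)} + 89843\right) = \left(-371211 - 146003\right) \left(\left(-95 + 438^{2} - 52 \cdot 438\right) + 89843\right) = - 517214 \left(\left(-95 + 191844 - 22776\right) + 89843\right) = - 517214 \left(168973 + 89843\right) = \left(-517214\right) 258816 = -133863258624$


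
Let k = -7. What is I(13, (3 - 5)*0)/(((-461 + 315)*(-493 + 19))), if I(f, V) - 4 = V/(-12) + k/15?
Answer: 53/1038060 ≈ 5.1057e-5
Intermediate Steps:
I(f, V) = 53/15 - V/12 (I(f, V) = 4 + (V/(-12) - 7/15) = 4 + (V*(-1/12) - 7*1/15) = 4 + (-V/12 - 7/15) = 4 + (-7/15 - V/12) = 53/15 - V/12)
I(13, (3 - 5)*0)/(((-461 + 315)*(-493 + 19))) = (53/15 - (3 - 5)*0/12)/(((-461 + 315)*(-493 + 19))) = (53/15 - (-1)*0/6)/((-146*(-474))) = (53/15 - 1/12*0)/69204 = (53/15 + 0)*(1/69204) = (53/15)*(1/69204) = 53/1038060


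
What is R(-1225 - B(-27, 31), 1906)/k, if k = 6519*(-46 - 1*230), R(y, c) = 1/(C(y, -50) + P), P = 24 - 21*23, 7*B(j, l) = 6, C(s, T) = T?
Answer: 1/915815196 ≈ 1.0919e-9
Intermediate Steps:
B(j, l) = 6/7 (B(j, l) = (⅐)*6 = 6/7)
P = -459 (P = 24 - 483 = -459)
R(y, c) = -1/509 (R(y, c) = 1/(-50 - 459) = 1/(-509) = -1/509)
k = -1799244 (k = 6519*(-46 - 230) = 6519*(-276) = -1799244)
R(-1225 - B(-27, 31), 1906)/k = -1/509/(-1799244) = -1/509*(-1/1799244) = 1/915815196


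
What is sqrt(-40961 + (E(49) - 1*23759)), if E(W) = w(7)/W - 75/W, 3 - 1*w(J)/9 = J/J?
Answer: I*sqrt(3171337)/7 ≈ 254.4*I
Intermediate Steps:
w(J) = 18 (w(J) = 27 - 9*J/J = 27 - 9*1 = 27 - 9 = 18)
E(W) = -57/W (E(W) = 18/W - 75/W = -57/W)
sqrt(-40961 + (E(49) - 1*23759)) = sqrt(-40961 + (-57/49 - 1*23759)) = sqrt(-40961 + (-57*1/49 - 23759)) = sqrt(-40961 + (-57/49 - 23759)) = sqrt(-40961 - 1164248/49) = sqrt(-3171337/49) = I*sqrt(3171337)/7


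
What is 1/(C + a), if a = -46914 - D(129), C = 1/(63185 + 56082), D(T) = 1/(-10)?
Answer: -1192670/55952801103 ≈ -2.1316e-5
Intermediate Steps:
D(T) = -1/10
C = 1/119267 ≈ 8.3846e-6
a = -469139/10 (a = -46914 - 1*(-1/10) = -46914 + 1/10 = -469139/10 ≈ -46914.)
1/(C + a) = 1/(1/119267 - 469139/10) = 1/(-55952801103/1192670) = -1192670/55952801103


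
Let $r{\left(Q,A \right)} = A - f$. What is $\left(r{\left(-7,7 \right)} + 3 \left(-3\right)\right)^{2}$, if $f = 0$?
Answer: $4$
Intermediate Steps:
$r{\left(Q,A \right)} = A$ ($r{\left(Q,A \right)} = A - 0 = A + 0 = A$)
$\left(r{\left(-7,7 \right)} + 3 \left(-3\right)\right)^{2} = \left(7 + 3 \left(-3\right)\right)^{2} = \left(7 - 9\right)^{2} = \left(-2\right)^{2} = 4$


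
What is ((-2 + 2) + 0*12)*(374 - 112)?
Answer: 0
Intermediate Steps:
((-2 + 2) + 0*12)*(374 - 112) = (0 + 0)*262 = 0*262 = 0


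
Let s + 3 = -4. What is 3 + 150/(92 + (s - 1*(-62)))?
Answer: 197/49 ≈ 4.0204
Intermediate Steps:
s = -7 (s = -3 - 4 = -7)
3 + 150/(92 + (s - 1*(-62))) = 3 + 150/(92 + (-7 - 1*(-62))) = 3 + 150/(92 + (-7 + 62)) = 3 + 150/(92 + 55) = 3 + 150/147 = 3 + (1/147)*150 = 3 + 50/49 = 197/49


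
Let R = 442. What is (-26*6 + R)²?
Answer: 81796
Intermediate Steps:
(-26*6 + R)² = (-26*6 + 442)² = (-156 + 442)² = 286² = 81796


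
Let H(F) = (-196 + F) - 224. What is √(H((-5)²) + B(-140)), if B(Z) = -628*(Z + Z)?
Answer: √175445 ≈ 418.86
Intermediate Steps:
H(F) = -420 + F
B(Z) = -1256*Z
√(H((-5)²) + B(-140)) = √((-420 + (-5)²) - 1256*(-140)) = √((-420 + 25) + 175840) = √(-395 + 175840) = √175445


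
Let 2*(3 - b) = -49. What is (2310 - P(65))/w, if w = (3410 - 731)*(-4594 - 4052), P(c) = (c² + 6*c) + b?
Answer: 1555/15441756 ≈ 0.00010070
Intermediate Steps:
b = 55/2 (b = 3 - ½*(-49) = 3 + 49/2 = 55/2 ≈ 27.500)
P(c) = 55/2 + c² + 6*c (P(c) = (c² + 6*c) + 55/2 = 55/2 + c² + 6*c)
w = -23162634 (w = 2679*(-8646) = -23162634)
(2310 - P(65))/w = (2310 - (55/2 + 65² + 6*65))/(-23162634) = (2310 - (55/2 + 4225 + 390))*(-1/23162634) = (2310 - 1*9285/2)*(-1/23162634) = (2310 - 9285/2)*(-1/23162634) = -4665/2*(-1/23162634) = 1555/15441756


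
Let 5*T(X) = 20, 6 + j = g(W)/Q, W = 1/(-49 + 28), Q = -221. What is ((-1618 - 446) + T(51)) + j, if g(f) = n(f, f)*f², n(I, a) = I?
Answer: -4228442945/2046681 ≈ -2066.0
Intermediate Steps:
W = -1/21 (W = 1/(-21) = -1/21 ≈ -0.047619)
g(f) = f³ (g(f) = f*f² = f³)
j = -12280085/2046681 (j = -6 + (-1/21)³/(-221) = -6 - 1/9261*(-1/221) = -6 + 1/2046681 = -12280085/2046681 ≈ -6.0000)
T(X) = 4 (T(X) = (⅕)*20 = 4)
((-1618 - 446) + T(51)) + j = ((-1618 - 446) + 4) - 12280085/2046681 = (-2064 + 4) - 12280085/2046681 = -2060 - 12280085/2046681 = -4228442945/2046681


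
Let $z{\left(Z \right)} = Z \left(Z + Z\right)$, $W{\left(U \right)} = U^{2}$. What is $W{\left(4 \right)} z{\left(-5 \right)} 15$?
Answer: $12000$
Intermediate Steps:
$z{\left(Z \right)} = 2 Z^{2}$ ($z{\left(Z \right)} = Z 2 Z = 2 Z^{2}$)
$W{\left(4 \right)} z{\left(-5 \right)} 15 = 4^{2} \cdot 2 \left(-5\right)^{2} \cdot 15 = 16 \cdot 2 \cdot 25 \cdot 15 = 16 \cdot 50 \cdot 15 = 800 \cdot 15 = 12000$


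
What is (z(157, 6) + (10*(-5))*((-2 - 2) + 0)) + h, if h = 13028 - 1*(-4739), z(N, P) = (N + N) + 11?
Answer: 18292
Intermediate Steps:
z(N, P) = 11 + 2*N (z(N, P) = 2*N + 11 = 11 + 2*N)
h = 17767 (h = 13028 + 4739 = 17767)
(z(157, 6) + (10*(-5))*((-2 - 2) + 0)) + h = ((11 + 2*157) + (10*(-5))*((-2 - 2) + 0)) + 17767 = ((11 + 314) - 50*(-4 + 0)) + 17767 = (325 - 50*(-4)) + 17767 = (325 + 200) + 17767 = 525 + 17767 = 18292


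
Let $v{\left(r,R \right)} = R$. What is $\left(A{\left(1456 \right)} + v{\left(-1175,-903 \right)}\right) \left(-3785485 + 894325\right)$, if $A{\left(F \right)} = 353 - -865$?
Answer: $-910715400$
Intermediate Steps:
$A{\left(F \right)} = 1218$ ($A{\left(F \right)} = 353 + 865 = 1218$)
$\left(A{\left(1456 \right)} + v{\left(-1175,-903 \right)}\right) \left(-3785485 + 894325\right) = \left(1218 - 903\right) \left(-3785485 + 894325\right) = 315 \left(-2891160\right) = -910715400$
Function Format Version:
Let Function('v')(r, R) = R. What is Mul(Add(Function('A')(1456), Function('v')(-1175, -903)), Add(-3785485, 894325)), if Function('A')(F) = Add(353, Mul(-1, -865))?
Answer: -910715400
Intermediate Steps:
Function('A')(F) = 1218 (Function('A')(F) = Add(353, 865) = 1218)
Mul(Add(Function('A')(1456), Function('v')(-1175, -903)), Add(-3785485, 894325)) = Mul(Add(1218, -903), Add(-3785485, 894325)) = Mul(315, -2891160) = -910715400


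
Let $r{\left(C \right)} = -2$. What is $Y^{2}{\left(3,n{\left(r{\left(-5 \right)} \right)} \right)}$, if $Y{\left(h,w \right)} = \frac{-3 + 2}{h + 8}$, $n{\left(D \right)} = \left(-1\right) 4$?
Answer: $\frac{1}{121} \approx 0.0082645$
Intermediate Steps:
$n{\left(D \right)} = -4$
$Y{\left(h,w \right)} = - \frac{1}{8 + h}$
$Y^{2}{\left(3,n{\left(r{\left(-5 \right)} \right)} \right)} = \left(- \frac{1}{8 + 3}\right)^{2} = \left(- \frac{1}{11}\right)^{2} = \frac{1}{121}$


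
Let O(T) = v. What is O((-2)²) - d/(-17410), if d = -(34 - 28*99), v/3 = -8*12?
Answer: -2505671/8705 ≈ -287.84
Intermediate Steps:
v = -288 (v = 3*(-8*12) = 3*(-96) = -288)
O(T) = -288
d = 2738 (d = -(34 - 2772) = -1*(-2738) = 2738)
O((-2)²) - d/(-17410) = -288 - 2738/(-17410) = -288 - 2738*(-1)/17410 = -288 - 1*(-1369/8705) = -288 + 1369/8705 = -2505671/8705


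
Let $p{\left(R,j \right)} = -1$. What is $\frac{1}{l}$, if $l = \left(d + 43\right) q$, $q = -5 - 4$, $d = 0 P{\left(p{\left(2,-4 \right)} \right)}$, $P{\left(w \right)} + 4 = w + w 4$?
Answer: $- \frac{1}{387} \approx -0.002584$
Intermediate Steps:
$P{\left(w \right)} = -4 + 5 w$ ($P{\left(w \right)} = -4 + \left(w + w 4\right) = -4 + \left(w + 4 w\right) = -4 + 5 w$)
$d = 0$ ($d = 0 \left(-4 + 5 \left(-1\right)\right) = 0 \left(-4 - 5\right) = 0 \left(-9\right) = 0$)
$q = -9$ ($q = -5 - 4 = -9$)
$l = -387$ ($l = \left(0 + 43\right) \left(-9\right) = 43 \left(-9\right) = -387$)
$\frac{1}{l} = \frac{1}{-387} = - \frac{1}{387}$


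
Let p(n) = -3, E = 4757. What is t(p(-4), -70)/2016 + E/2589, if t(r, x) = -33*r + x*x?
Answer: 7510841/1739808 ≈ 4.3171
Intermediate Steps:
t(r, x) = x**2 - 33*r (t(r, x) = -33*r + x**2 = x**2 - 33*r)
t(p(-4), -70)/2016 + E/2589 = ((-70)**2 - 33*(-3))/2016 + 4757/2589 = (4900 + 99)*(1/2016) + 4757*(1/2589) = 4999*(1/2016) + 4757/2589 = 4999/2016 + 4757/2589 = 7510841/1739808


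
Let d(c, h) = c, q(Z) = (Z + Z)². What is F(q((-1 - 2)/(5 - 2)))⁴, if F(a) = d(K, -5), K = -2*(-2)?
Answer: 256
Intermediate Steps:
K = 4
q(Z) = 4*Z² (q(Z) = (2*Z)² = 4*Z²)
F(a) = 4
F(q((-1 - 2)/(5 - 2)))⁴ = 4⁴ = 256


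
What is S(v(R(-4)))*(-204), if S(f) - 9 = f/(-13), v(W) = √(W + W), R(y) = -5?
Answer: -1836 + 204*I*√10/13 ≈ -1836.0 + 49.623*I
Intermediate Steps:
v(W) = √2*√W (v(W) = √(2*W) = √2*√W)
S(f) = 9 - f/13 (S(f) = 9 + f/(-13) = 9 + f*(-1/13) = 9 - f/13)
S(v(R(-4)))*(-204) = (9 - √2*√(-5)/13)*(-204) = (9 - √2*I*√5/13)*(-204) = (9 - I*√10/13)*(-204) = -1836 + 204*I*√10/13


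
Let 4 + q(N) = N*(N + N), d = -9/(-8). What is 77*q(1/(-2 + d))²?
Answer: 50864/343 ≈ 148.29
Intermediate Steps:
d = 9/8 (d = -9*(-⅛) = 9/8 ≈ 1.1250)
q(N) = -4 + 2*N² (q(N) = -4 + N*(N + N) = -4 + N*(2*N) = -4 + 2*N²)
77*q(1/(-2 + d))² = 77*(-4 + 2*(1/(-2 + 9/8))²)² = 77*(-4 + 2*(1/(-7/8))²)² = 77*(-4 + 2*(-8/7)²)² = 77*(-4 + 2*(64/49))² = 77*(-4 + 128/49)² = 77*(-68/49)² = 77*(4624/2401) = 50864/343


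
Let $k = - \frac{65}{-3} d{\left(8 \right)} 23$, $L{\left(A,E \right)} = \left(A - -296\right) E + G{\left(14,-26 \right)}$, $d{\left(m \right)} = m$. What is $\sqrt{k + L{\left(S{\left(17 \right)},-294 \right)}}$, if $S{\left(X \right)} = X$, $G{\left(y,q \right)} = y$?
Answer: $\frac{8 i \sqrt{12378}}{3} \approx 296.68 i$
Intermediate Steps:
$L{\left(A,E \right)} = 14 + E \left(296 + A\right)$ ($L{\left(A,E \right)} = \left(A - -296\right) E + 14 = \left(A + 296\right) E + 14 = \left(296 + A\right) E + 14 = E \left(296 + A\right) + 14 = 14 + E \left(296 + A\right)$)
$k = \frac{11960}{3}$ ($k = - \frac{65}{-3} \cdot 8 \cdot 23 = \left(-65\right) \left(- \frac{1}{3}\right) 8 \cdot 23 = \frac{65}{3} \cdot 8 \cdot 23 = \frac{520}{3} \cdot 23 = \frac{11960}{3} \approx 3986.7$)
$\sqrt{k + L{\left(S{\left(17 \right)},-294 \right)}} = \sqrt{\frac{11960}{3} + \left(14 + 296 \left(-294\right) + 17 \left(-294\right)\right)} = \sqrt{\frac{11960}{3} - 92008} = \sqrt{- \frac{264064}{3}} = \frac{8 i \sqrt{12378}}{3}$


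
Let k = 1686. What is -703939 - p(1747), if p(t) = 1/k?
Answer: -1186841155/1686 ≈ -7.0394e+5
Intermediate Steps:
p(t) = 1/1686
-703939 - p(1747) = -703939 - 1*1/1686 = -703939 - 1/1686 = -1186841155/1686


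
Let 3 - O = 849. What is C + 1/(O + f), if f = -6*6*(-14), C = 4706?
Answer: 1609451/342 ≈ 4706.0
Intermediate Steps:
O = -846 (O = 3 - 1*849 = 3 - 849 = -846)
f = 504 (f = -36*(-14) = 504)
C + 1/(O + f) = 4706 + 1/(-846 + 504) = 4706 + 1/(-342) = 4706 - 1/342 = 1609451/342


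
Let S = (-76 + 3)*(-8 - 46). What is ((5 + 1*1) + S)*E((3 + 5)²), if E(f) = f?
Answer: 252672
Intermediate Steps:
S = 3942 (S = -73*(-54) = 3942)
((5 + 1*1) + S)*E((3 + 5)²) = ((5 + 1*1) + 3942)*(3 + 5)² = ((5 + 1) + 3942)*8² = (6 + 3942)*64 = 3948*64 = 252672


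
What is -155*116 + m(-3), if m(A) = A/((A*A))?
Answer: -53941/3 ≈ -17980.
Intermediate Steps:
m(A) = 1/A (m(A) = A/(A²) = A/A² = 1/A)
-155*116 + m(-3) = -155*116 + 1/(-3) = -17980 - ⅓ = -53941/3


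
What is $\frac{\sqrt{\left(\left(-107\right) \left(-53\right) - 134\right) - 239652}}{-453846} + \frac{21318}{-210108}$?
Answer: $- \frac{3553}{35018} - \frac{i \sqrt{234115}}{453846} \approx -0.10146 - 0.0010661 i$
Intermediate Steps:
$\frac{\sqrt{\left(\left(-107\right) \left(-53\right) - 134\right) - 239652}}{-453846} + \frac{21318}{-210108} = \sqrt{\left(5671 - 134\right) - 239652} \left(- \frac{1}{453846}\right) + 21318 \left(- \frac{1}{210108}\right) = \sqrt{5537 - 239652} \left(- \frac{1}{453846}\right) - \frac{3553}{35018} = \sqrt{-234115} \left(- \frac{1}{453846}\right) - \frac{3553}{35018} = i \sqrt{234115} \left(- \frac{1}{453846}\right) - \frac{3553}{35018} = - \frac{i \sqrt{234115}}{453846} - \frac{3553}{35018} = - \frac{3553}{35018} - \frac{i \sqrt{234115}}{453846}$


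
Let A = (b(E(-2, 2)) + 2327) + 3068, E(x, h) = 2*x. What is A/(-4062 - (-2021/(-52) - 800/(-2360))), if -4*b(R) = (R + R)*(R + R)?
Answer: -5500924/4194165 ≈ -1.3116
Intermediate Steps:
b(R) = -R² (b(R) = -(R + R)*(R + R)/4 = -2*R*2*R/4 = -R²)
A = 5379 (A = (-(2*(-2))² + 2327) + 3068 = (-1*(-4)² + 2327) + 3068 = (-1*16 + 2327) + 3068 = (-16 + 2327) + 3068 = 2311 + 3068 = 5379)
A/(-4062 - (-2021/(-52) - 800/(-2360))) = 5379/(-4062 - (-2021/(-52) - 800/(-2360))) = 5379/(-4062 - (-2021*(-1/52) - 800*(-1/2360))) = 5379/(-4062 - (2021/52 + 20/59)) = 5379/(-4062 - 1*120279/3068) = 5379/(-4062 - 120279/3068) = 5379/(-12582495/3068) = 5379*(-3068/12582495) = -5500924/4194165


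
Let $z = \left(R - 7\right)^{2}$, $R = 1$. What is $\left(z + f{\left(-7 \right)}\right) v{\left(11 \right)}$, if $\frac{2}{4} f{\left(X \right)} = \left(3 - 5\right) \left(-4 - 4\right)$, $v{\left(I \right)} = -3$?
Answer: $-204$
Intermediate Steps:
$f{\left(X \right)} = 32$ ($f{\left(X \right)} = 2 \left(3 - 5\right) \left(-4 - 4\right) = 2 \left(\left(-2\right) \left(-8\right)\right) = 2 \cdot 16 = 32$)
$z = 36$ ($z = \left(1 - 7\right)^{2} = \left(-6\right)^{2} = 36$)
$\left(z + f{\left(-7 \right)}\right) v{\left(11 \right)} = \left(36 + 32\right) \left(-3\right) = 68 \left(-3\right) = -204$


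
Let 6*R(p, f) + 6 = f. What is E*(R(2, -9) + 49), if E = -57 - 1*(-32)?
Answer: -2325/2 ≈ -1162.5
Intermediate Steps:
R(p, f) = -1 + f/6
E = -25 (E = -57 + 32 = -25)
E*(R(2, -9) + 49) = -25*((-1 + (⅙)*(-9)) + 49) = -25*((-1 - 3/2) + 49) = -25*(-5/2 + 49) = -25*93/2 = -2325/2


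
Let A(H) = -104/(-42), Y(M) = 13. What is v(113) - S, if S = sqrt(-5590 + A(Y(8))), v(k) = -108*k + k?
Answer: -12091 - I*sqrt(2464098)/21 ≈ -12091.0 - 74.75*I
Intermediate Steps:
A(H) = 52/21 (A(H) = -104*(-1/42) = 52/21)
v(k) = -107*k
S = I*sqrt(2464098)/21 (S = sqrt(-5590 + 52/21) = sqrt(-117338/21) = I*sqrt(2464098)/21 ≈ 74.75*I)
v(113) - S = -107*113 - I*sqrt(2464098)/21 = -12091 - I*sqrt(2464098)/21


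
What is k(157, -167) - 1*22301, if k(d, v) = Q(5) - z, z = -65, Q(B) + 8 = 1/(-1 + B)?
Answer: -88975/4 ≈ -22244.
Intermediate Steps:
Q(B) = -8 + 1/(-1 + B)
k(d, v) = 229/4 (k(d, v) = (9 - 8*5)/(-1 + 5) - 1*(-65) = (9 - 40)/4 + 65 = (¼)*(-31) + 65 = -31/4 + 65 = 229/4)
k(157, -167) - 1*22301 = 229/4 - 1*22301 = 229/4 - 22301 = -88975/4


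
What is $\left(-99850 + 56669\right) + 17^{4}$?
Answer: $40340$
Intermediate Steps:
$\left(-99850 + 56669\right) + 17^{4} = -43181 + 83521 = 40340$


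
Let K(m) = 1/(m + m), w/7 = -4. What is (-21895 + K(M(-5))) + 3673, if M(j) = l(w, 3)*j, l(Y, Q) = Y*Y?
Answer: -142860481/7840 ≈ -18222.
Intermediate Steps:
w = -28 (w = 7*(-4) = -28)
l(Y, Q) = Y²
M(j) = 784*j (M(j) = (-28)²*j = 784*j)
K(m) = 1/(2*m)
(-21895 + K(M(-5))) + 3673 = (-21895 + 1/(2*((784*(-5))))) + 3673 = (-21895 + (½)/(-3920)) + 3673 = (-21895 + (½)*(-1/3920)) + 3673 = (-21895 - 1/7840) + 3673 = -171656801/7840 + 3673 = -142860481/7840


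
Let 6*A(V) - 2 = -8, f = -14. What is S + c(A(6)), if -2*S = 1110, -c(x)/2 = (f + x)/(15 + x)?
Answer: -3870/7 ≈ -552.86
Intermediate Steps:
A(V) = -1 (A(V) = ⅓ + (⅙)*(-8) = ⅓ - 4/3 = -1)
c(x) = -2*(-14 + x)/(15 + x)
S = -555 (S = -½*1110 = -555)
S + c(A(6)) = -555 + 2*(14 - 1*(-1))/(15 - 1) = -555 + 2*(14 + 1)/14 = -555 + 2*(1/14)*15 = -555 + 15/7 = -3870/7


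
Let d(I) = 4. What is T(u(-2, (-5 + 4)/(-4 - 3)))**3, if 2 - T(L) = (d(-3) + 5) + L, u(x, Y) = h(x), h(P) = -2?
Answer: -125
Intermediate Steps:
u(x, Y) = -2
T(L) = -7 - L (T(L) = 2 - ((4 + 5) + L) = 2 - (9 + L) = 2 + (-9 - L) = -7 - L)
T(u(-2, (-5 + 4)/(-4 - 3)))**3 = (-7 - 1*(-2))**3 = (-7 + 2)**3 = (-5)**3 = -125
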